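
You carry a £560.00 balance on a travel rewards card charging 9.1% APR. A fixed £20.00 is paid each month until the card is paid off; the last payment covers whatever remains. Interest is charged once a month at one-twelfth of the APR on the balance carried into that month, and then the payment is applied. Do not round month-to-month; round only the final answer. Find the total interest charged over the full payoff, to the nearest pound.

Monthly rate r = 9.1%/12 = 0.758333% = 0.00758333.
Payoff takes n = ⌈−ln(1 − rB₀/P)/ln(1+r)⌉ = ⌈31.594⌉ = 32 payments; the last is £11.89.
Total paid = 31·£20.00 + £11.89 = £631.89.
Total interest = total paid − principal = £631.89 − £560.00 = £71.89.

£72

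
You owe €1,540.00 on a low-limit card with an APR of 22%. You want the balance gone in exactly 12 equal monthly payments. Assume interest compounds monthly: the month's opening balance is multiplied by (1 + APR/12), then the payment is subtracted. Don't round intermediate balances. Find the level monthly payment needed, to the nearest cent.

€144.14

Monthly rate r = 22%/12 = 1.83333% = 0.0183333.
Level-payment amortization: P = B₀·r / (1 − (1+r)^(−n)) = 1540.00·0.0183333 / (1 − 1.01833^(−12)).
Denominator 1 − (1+r)^(−12) = 0.195880708.
P = 28.2333 / 0.195880708 ≈ 144.14.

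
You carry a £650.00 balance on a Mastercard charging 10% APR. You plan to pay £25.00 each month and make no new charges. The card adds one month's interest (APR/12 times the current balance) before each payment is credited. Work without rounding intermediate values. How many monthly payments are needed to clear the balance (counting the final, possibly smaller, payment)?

Monthly rate r = 10%/12 = 0.833333% = 0.00833333.
Recurrence: B ← B·(1+r) − £25.00.
Month 1: interest £5.42; balance after payment £630.42.
Month 2: interest £5.25; balance after payment £610.67.
Closed form: n = −ln(1 − rB₀/P)/ln(1+r) = −ln(0.78333)/ln(1.00833) ≈ 29.426, so the balance reaches zero during payment 30.

30 payments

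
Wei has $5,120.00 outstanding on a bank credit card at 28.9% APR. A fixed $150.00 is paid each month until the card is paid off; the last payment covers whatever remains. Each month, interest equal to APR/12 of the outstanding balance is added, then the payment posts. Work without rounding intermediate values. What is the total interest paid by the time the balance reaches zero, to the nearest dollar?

$5,761

Monthly rate r = 28.9%/12 = 2.40833% = 0.0240833.
Payoff takes n = ⌈−ln(1 − rB₀/P)/ln(1+r)⌉ = ⌈72.537⌉ = 73 payments; the last is $80.95.
Total paid = 72·$150.00 + $80.95 = $10,880.95.
Total interest = total paid − principal = $10,880.95 − $5,120.00 = $5,760.95.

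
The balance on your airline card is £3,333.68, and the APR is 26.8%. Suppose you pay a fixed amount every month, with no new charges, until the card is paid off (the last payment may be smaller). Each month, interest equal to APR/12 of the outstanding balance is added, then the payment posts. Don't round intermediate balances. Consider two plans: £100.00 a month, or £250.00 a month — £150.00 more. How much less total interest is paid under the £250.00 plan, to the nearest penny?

Monthly rate r = 26.8%/12 = 2.23333% = 0.0223333.
At £100.00/mo: n = ⌈−ln(1 − rB₀/P)/ln(1+r)⌉ = 62 payments (last £78.40); total interest = total paid − £3,333.68 = £2,844.72.
At £250.00/mo: 17 payments (last £1.69); total interest £668.01.
Interest saved = £2,844.72 − £668.01 = £2,176.71.

£2,176.71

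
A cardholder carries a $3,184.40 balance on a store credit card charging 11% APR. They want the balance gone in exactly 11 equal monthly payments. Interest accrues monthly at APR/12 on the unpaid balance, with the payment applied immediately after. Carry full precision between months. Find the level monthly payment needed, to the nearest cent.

Monthly rate r = 11%/12 = 0.916667% = 0.00916667.
Level-payment amortization: P = B₀·r / (1 − (1+r)^(−n)) = 3184.40·0.00916667 / (1 − 1.00917^(−11)).
Denominator 1 − (1+r)^(−11) = 0.0955009148.
P = 29.1903 / 0.0955009148 ≈ 305.66.

$305.66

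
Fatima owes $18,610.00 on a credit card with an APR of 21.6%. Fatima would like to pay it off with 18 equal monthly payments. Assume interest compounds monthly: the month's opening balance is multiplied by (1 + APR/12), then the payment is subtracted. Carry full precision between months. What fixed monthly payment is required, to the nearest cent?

Monthly rate r = 21.6%/12 = 1.8% = 0.018.
Level-payment amortization: P = B₀·r / (1 − (1+r)^(−n)) = 18610.00·0.018 / (1 − 1.018^(−18)).
Denominator 1 − (1+r)^(−18) = 0.274662726.
P = 334.98 / 0.274662726 ≈ 1219.60.

$1,219.60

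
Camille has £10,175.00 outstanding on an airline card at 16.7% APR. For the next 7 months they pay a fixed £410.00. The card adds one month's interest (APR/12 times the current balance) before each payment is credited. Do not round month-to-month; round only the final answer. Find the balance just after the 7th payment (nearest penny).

Monthly rate r = 16.7%/12 = 1.39167% = 0.0139167.
Each month: B ← B·(1+r) − £410.00.
Month 1: interest £141.60; balance after payment £9,906.60.
Month 2: interest £137.87; balance after payment £9,634.47.
Month 3: interest £134.08; balance after payment £9,358.55.
Month 4: interest £130.24; balance after payment £9,078.79.
Month 5: interest £126.35; balance after payment £8,795.13.
Month 6: interest £122.40; balance after payment £8,507.53.
Month 7: interest £118.40; balance after payment £8,215.93.

£8,215.93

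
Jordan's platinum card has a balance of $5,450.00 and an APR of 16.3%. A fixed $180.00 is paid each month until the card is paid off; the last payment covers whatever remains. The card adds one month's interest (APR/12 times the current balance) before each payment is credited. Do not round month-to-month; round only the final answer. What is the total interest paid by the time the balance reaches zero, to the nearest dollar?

Monthly rate r = 16.3%/12 = 1.35833% = 0.0135833.
Payoff takes n = ⌈−ln(1 − rB₀/P)/ln(1+r)⌉ = ⌈39.267⌉ = 40 payments; the last is $48.38.
Total paid = 39·$180.00 + $48.38 = $7,068.38.
Total interest = total paid − principal = $7,068.38 − $5,450.00 = $1,618.38.

$1,618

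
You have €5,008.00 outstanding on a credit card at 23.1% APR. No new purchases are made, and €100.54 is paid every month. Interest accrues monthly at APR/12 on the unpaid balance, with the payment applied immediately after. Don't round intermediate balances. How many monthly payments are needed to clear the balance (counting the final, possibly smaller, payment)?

Monthly rate r = 23.1%/12 = 1.925% = 0.01925.
Recurrence: B ← B·(1+r) − €100.54.
Month 1: interest €96.40; balance after payment €5,003.86.
Month 2: interest €96.32; balance after payment €4,999.65.
Closed form: n = −ln(1 − rB₀/P)/ln(1+r) = −ln(0.041138)/ln(1.01925) ≈ 167.348, so the balance reaches zero during payment 168.

168 months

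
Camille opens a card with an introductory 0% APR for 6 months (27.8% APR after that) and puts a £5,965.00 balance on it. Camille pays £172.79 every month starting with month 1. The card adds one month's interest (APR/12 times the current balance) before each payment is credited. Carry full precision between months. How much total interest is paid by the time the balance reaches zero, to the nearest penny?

£3,227.98

Promo months 1–6 at r₀ = 0%/12 = 0; months 7+ at r₁ = 27.8%/12 = 0.0231667.
After month 6 (no interest yet): B = £5,965.00 − 6·£172.79 = £4,928.26.
Then at r₁ with £172.79/mo: n₂ = −ln(1 − r₁·B/P)/ln(1+r₁) ≈ 47.20 → 48 more payments.
Total paid = 53·£172.79 + £35.11 = £9,192.98; interest = £9,192.98 − £5,965.00 = £3,227.98.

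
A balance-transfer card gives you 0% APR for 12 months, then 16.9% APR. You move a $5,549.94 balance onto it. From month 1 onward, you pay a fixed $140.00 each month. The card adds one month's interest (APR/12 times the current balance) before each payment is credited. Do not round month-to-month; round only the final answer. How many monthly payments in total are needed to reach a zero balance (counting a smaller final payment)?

Promo months 1–12 at r₀ = 0%/12 = 0; months 13+ at r₁ = 16.9%/12 = 0.0140833.
After month 12 (no interest yet): B = $5,549.94 − 12·$140.00 = $3,869.94.
Then at r₁ with $140.00/mo: n₂ = −ln(1 − r₁·B/P)/ln(1+r₁) ≈ 35.26 → 36 more payments.

48 payments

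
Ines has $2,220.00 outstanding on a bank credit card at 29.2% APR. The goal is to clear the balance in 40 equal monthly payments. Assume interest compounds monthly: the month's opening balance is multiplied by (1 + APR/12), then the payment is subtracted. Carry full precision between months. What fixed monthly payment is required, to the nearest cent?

$87.45

Monthly rate r = 29.2%/12 = 2.43333% = 0.0243333.
Level-payment amortization: P = B₀·r / (1 − (1+r)^(−n)) = 2220.00·0.0243333 / (1 − 1.02433^(−40)).
Denominator 1 − (1+r)^(−40) = 0.61774975.
P = 54.02 / 0.61774975 ≈ 87.45.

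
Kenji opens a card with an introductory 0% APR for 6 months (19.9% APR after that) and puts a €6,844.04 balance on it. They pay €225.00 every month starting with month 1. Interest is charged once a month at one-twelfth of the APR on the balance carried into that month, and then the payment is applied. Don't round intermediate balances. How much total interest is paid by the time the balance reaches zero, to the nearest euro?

Promo months 1–6 at r₀ = 0%/12 = 0; months 7+ at r₁ = 19.9%/12 = 0.0165833.
After month 6 (no interest yet): B = €6,844.04 − 6·€225.00 = €5,494.04.
Then at r₁ with €225.00/mo: n₂ = −ln(1 − r₁·B/P)/ln(1+r₁) ≈ 31.56 → 32 more payments.
Total paid = 37·€225.00 + €126.46 = €8,451.46; interest = €8,451.46 − €6,844.04 = €1,607.42.

€1,607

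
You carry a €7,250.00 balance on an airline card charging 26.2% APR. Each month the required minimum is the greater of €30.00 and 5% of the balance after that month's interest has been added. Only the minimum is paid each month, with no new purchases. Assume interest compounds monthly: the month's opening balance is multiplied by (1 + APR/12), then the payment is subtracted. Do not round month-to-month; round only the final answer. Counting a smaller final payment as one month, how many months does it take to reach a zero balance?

111 months

Monthly rate r = 26.2%/12 = 2.18333% = 0.0218333.
While 5% of the post-interest balance exceeds €30.00, each month B ← (B·(1+r))·(1 − 0.05), i.e. B shrinks by the factor (1+r)·0.95 = 0.97074.
This holds for months 1–85. Entering month 86 the balance is €580.97; 5% of the post-interest balance is now below €30.00, so the flat €30.00 minimum applies from here.
From month 86 a fixed €30.00 at rate r clears €580.97 in 26 more payments. Total: 85 + 26 = 111 months.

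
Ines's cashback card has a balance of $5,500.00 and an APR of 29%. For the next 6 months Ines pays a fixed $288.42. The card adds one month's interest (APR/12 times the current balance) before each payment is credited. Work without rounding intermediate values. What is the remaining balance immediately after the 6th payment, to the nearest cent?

$4,508.76

Monthly rate r = 29%/12 = 2.41667% = 0.0241667.
Each month: B ← B·(1+r) − $288.42.
Month 1: interest $132.92; balance after payment $5,344.50.
Month 2: interest $129.16; balance after payment $5,185.24.
Month 3: interest $125.31; balance after payment $5,022.13.
Month 4: interest $121.37; balance after payment $4,855.07.
Month 5: interest $117.33; balance after payment $4,683.98.
Month 6: interest $113.20; balance after payment $4,508.76.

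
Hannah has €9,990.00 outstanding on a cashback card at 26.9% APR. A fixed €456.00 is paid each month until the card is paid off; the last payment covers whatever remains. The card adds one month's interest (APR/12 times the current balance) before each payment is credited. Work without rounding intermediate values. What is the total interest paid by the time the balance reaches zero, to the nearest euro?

€3,906

Monthly rate r = 26.9%/12 = 2.24167% = 0.0224167.
Payoff takes n = ⌈−ln(1 − rB₀/P)/ln(1+r)⌉ = ⌈30.471⌉ = 31 payments; the last is €215.89.
Total paid = 30·€456.00 + €215.89 = €13,895.89.
Total interest = total paid − principal = €13,895.89 − €9,990.00 = €3,905.89.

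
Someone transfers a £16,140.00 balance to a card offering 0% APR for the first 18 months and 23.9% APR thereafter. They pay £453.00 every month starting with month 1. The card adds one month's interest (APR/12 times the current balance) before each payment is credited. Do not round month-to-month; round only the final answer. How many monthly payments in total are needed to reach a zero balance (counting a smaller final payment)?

40 months

Promo months 1–18 at r₀ = 0%/12 = 0; months 19+ at r₁ = 23.9%/12 = 0.0199167.
After month 18 (no interest yet): B = £16,140.00 − 18·£453.00 = £7,986.00.
Then at r₁ with £453.00/mo: n₂ = −ln(1 − r₁·B/P)/ln(1+r₁) ≈ 21.93 → 22 more payments.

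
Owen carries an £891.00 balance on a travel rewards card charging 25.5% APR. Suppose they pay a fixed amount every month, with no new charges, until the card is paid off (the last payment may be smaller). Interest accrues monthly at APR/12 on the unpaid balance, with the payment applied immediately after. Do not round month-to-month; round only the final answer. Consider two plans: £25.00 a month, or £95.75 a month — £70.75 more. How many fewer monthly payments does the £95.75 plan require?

57 fewer payments

Monthly rate r = 25.5%/12 = 2.125% = 0.02125.
At £25.00/mo: n = ⌈−ln(1 − rB₀/P)/ln(1+r)⌉ = 68 payments (last £8.74); total interest = total paid − £891.00 = £792.74.
At £95.75/mo: 11 payments (last £46.02); total interest £112.52.
Payments saved = 68 − 11 = 57.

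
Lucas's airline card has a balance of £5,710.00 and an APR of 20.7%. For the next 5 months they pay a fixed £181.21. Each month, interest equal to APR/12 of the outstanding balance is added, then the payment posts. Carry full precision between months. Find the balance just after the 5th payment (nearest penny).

£5,281.92

Monthly rate r = 20.7%/12 = 1.725% = 0.01725.
Each month: B ← B·(1+r) − £181.21.
Month 1: interest £98.50; balance after payment £5,627.29.
Month 2: interest £97.07; balance after payment £5,543.15.
Month 3: interest £95.62; balance after payment £5,457.56.
Month 4: interest £94.14; balance after payment £5,370.49.
Month 5: interest £92.64; balance after payment £5,281.92.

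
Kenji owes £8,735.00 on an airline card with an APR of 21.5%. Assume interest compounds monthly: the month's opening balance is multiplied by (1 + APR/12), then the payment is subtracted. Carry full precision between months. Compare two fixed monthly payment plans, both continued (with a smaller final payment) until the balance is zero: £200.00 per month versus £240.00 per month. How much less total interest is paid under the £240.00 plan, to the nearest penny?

£2,912.36

Monthly rate r = 21.5%/12 = 1.79167% = 0.0179167.
At £200.00/mo: n = ⌈−ln(1 − rB₀/P)/ln(1+r)⌉ = 86 payments (last £182.25); total interest = total paid − £8,735.00 = £8,447.25.
At £240.00/mo: 60 payments (last £109.89); total interest £5,534.89.
Interest saved = £8,447.25 − £5,534.89 = £2,912.36.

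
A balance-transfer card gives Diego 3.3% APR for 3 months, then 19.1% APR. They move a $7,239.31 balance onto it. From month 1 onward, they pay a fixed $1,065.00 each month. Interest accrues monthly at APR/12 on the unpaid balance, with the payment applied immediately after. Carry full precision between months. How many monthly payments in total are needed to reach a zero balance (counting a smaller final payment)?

7 months

Promo months 1–3 at r₀ = 3.3%/12 = 0.00275; months 4+ at r₁ = 19.1%/12 = 0.0159167.
After month 3: iterate B ← B·(1+r₀) − $1,065.00 for 3 months → $4,095.40.
Then at r₁ with $1,065.00/mo: n₂ = −ln(1 − r₁·B/P)/ln(1+r₁) ≈ 4.00 → 4 more payments.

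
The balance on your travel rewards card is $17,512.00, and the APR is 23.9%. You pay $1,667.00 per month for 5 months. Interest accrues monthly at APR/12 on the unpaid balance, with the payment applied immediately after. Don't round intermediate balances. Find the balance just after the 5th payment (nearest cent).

$10,653.08

Monthly rate r = 23.9%/12 = 1.99167% = 0.0199167.
Each month: B ← B·(1+r) − $1,667.00.
Month 1: interest $348.78; balance after payment $16,193.78.
Month 2: interest $322.53; balance after payment $14,849.31.
Month 3: interest $295.75; balance after payment $13,478.06.
Month 4: interest $268.44; balance after payment $12,079.49.
Month 5: interest $240.58; balance after payment $10,653.08.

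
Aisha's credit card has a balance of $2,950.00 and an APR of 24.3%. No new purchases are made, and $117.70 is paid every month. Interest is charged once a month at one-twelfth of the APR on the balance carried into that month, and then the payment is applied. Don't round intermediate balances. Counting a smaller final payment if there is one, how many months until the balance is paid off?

Monthly rate r = 24.3%/12 = 2.025% = 0.02025.
Recurrence: B ← B·(1+r) − $117.70.
Month 1: interest $59.74; balance after payment $2,892.04.
Month 2: interest $58.56; balance after payment $2,832.90.
Closed form: n = −ln(1 − rB₀/P)/ln(1+r) = −ln(0.49246)/ln(1.02025) ≈ 35.333, so the balance reaches zero during payment 36.

36 payments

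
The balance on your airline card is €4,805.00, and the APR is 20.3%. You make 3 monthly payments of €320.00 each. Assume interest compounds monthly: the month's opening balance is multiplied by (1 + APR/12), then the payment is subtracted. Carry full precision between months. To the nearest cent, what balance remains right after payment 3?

€4,076.67

Monthly rate r = 20.3%/12 = 1.69167% = 0.0169167.
Each month: B ← B·(1+r) − €320.00.
Month 1: interest €81.28; balance after payment €4,566.28.
Month 2: interest €77.25; balance after payment €4,323.53.
Month 3: interest €73.14; balance after payment €4,076.67.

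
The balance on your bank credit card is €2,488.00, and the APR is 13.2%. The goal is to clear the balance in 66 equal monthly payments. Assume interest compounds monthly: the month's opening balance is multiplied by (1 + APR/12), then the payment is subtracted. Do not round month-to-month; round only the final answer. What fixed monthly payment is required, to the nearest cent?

Monthly rate r = 13.2%/12 = 1.1% = 0.011.
Level-payment amortization: P = B₀·r / (1 − (1+r)^(−n)) = 2488.00·0.011 / (1 − 1.011^(−66)).
Denominator 1 − (1+r)^(−66) = 0.514237784.
P = 27.368 / 0.514237784 ≈ 53.22.

€53.22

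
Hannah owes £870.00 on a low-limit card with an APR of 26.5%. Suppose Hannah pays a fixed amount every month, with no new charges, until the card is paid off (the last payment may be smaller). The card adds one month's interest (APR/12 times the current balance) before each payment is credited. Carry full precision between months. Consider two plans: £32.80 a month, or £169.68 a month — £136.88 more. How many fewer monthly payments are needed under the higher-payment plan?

Monthly rate r = 26.5%/12 = 2.20833% = 0.0220833.
At £32.80/mo: n = ⌈−ln(1 − rB₀/P)/ln(1+r)⌉ = 41 payments (last £11.43); total interest = total paid − £870.00 = £453.43.
At £169.68/mo: 6 payments (last £85.54); total interest £63.94.
Payments saved = 41 − 6 = 35.

35 fewer payments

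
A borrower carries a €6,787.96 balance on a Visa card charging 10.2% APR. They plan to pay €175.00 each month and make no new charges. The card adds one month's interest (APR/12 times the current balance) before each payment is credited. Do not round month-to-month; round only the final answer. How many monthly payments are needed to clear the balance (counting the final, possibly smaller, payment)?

Monthly rate r = 10.2%/12 = 0.85% = 0.0085.
Recurrence: B ← B·(1+r) − €175.00.
Month 1: interest €57.70; balance after payment €6,670.66.
Month 2: interest €56.70; balance after payment €6,552.36.
Closed form: n = −ln(1 − rB₀/P)/ln(1+r) = −ln(0.6703)/ln(1.0085) ≈ 47.262, so the balance reaches zero during payment 48.

48 payments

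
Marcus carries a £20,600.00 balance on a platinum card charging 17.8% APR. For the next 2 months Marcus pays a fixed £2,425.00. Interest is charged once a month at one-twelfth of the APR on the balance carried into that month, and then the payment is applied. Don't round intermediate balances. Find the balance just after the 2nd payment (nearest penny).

£16,329.70

Monthly rate r = 17.8%/12 = 1.48333% = 0.0148333.
Each month: B ← B·(1+r) − £2,425.00.
Month 1: interest £305.57; balance after payment £18,480.57.
Month 2: interest £274.13; balance after payment £16,329.70.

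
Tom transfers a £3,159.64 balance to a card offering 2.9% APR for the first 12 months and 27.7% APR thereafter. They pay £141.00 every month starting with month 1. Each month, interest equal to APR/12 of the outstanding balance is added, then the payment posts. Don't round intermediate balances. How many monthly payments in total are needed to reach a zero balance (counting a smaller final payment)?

Promo months 1–12 at r₀ = 2.9%/12 = 0.00241667; months 13+ at r₁ = 27.7%/12 = 0.0230833.
After month 12: iterate B ← B·(1+r₀) − £141.00 for 12 months → £1,537.83.
Then at r₁ with £141.00/mo: n₂ = −ln(1 − r₁·B/P)/ln(1+r₁) ≈ 12.71 → 13 more payments.

25 months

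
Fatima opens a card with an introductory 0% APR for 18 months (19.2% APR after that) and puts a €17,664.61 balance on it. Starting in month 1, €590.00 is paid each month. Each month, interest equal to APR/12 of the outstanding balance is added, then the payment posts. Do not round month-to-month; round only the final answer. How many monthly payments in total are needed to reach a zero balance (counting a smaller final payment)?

32 months

Promo months 1–18 at r₀ = 0%/12 = 0; months 19+ at r₁ = 19.2%/12 = 0.016.
After month 18 (no interest yet): B = €17,664.61 − 18·€590.00 = €7,044.61.
Then at r₁ with €590.00/mo: n₂ = −ln(1 − r₁·B/P)/ln(1+r₁) ≈ 13.36 → 14 more payments.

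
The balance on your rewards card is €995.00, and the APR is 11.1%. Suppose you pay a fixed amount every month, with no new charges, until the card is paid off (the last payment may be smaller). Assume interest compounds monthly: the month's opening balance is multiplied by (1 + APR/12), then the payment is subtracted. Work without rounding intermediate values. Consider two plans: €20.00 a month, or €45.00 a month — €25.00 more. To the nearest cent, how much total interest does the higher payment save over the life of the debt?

€220.86

Monthly rate r = 11.1%/12 = 0.925% = 0.00925.
At €20.00/mo: n = ⌈−ln(1 − rB₀/P)/ln(1+r)⌉ = 67 payments (last €19.20); total interest = total paid − €995.00 = €344.20.
At €45.00/mo: 25 payments (last €38.34); total interest €123.34.
Interest saved = €344.20 − €123.34 = €220.86.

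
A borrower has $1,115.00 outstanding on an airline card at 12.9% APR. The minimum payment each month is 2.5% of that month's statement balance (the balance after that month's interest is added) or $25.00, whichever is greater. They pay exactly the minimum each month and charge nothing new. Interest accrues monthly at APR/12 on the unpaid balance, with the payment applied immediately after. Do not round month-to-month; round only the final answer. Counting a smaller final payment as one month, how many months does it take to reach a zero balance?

60 months

Monthly rate r = 12.9%/12 = 1.075% = 0.01075.
While 2.5% of the post-interest balance exceeds $25.00, each month B ← (B·(1+r))·(1 − 0.025), i.e. B shrinks by the factor (1+r)·0.975 = 0.98548.
This holds for months 1–9. Entering month 10 the balance is $977.49; 2.5% of the post-interest balance is now below $25.00, so the flat $25.00 minimum applies from here.
From month 10 a fixed $25.00 at rate r clears $977.49 in 51 more payments. Total: 9 + 51 = 60 months.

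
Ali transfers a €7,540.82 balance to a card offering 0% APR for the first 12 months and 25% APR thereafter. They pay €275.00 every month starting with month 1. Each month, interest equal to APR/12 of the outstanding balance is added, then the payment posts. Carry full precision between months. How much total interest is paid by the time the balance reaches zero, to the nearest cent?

€928.25

Promo months 1–12 at r₀ = 0%/12 = 0; months 13+ at r₁ = 25%/12 = 0.0208333.
After month 12 (no interest yet): B = €7,540.82 − 12·€275.00 = €4,240.82.
Then at r₁ with €275.00/mo: n₂ = −ln(1 − r₁·B/P)/ln(1+r₁) ≈ 18.79 → 19 more payments.
Total paid = 30·€275.00 + €219.07 = €8,469.07; interest = €8,469.07 − €7,540.82 = €928.25.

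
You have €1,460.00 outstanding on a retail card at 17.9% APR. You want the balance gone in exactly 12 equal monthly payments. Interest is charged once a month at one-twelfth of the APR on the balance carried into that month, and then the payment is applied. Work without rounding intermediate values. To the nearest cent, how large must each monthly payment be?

€133.78

Monthly rate r = 17.9%/12 = 1.49167% = 0.0149167.
Level-payment amortization: P = B₀·r / (1 − (1+r)^(−n)) = 1460.00·0.0149167 / (1 − 1.01492^(−12)).
Denominator 1 − (1+r)^(−12) = 0.162788111.
P = 21.7783 / 0.162788111 ≈ 133.78.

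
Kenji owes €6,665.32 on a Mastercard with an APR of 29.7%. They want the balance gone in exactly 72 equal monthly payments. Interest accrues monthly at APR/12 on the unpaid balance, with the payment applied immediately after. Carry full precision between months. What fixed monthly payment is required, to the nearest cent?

Monthly rate r = 29.7%/12 = 2.475% = 0.02475.
Level-payment amortization: P = B₀·r / (1 − (1+r)^(−n)) = 6665.32·0.02475 / (1 − 1.02475^(−72)).
Denominator 1 − (1+r)^(−72) = 0.8280076.
P = 164.967 / 0.8280076 ≈ 199.23.

€199.23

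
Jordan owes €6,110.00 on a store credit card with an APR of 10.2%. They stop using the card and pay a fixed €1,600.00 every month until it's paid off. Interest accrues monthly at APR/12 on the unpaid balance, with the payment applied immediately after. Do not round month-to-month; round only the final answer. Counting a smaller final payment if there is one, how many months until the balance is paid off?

4 payments

Monthly rate r = 10.2%/12 = 0.85% = 0.0085.
Recurrence: B ← B·(1+r) − €1,600.00.
Month 1: interest €51.93; balance after payment €4,561.94.
Month 2: interest €38.78; balance after payment €3,000.71.
Month 3: interest €25.51; balance after payment €1,426.22.
Month 4: interest €12.12; balance after payment €0.00.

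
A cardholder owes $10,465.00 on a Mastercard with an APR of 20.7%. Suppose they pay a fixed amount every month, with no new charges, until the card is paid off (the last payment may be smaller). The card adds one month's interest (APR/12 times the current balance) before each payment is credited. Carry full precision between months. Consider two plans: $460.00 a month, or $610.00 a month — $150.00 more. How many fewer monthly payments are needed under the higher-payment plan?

Monthly rate r = 20.7%/12 = 1.725% = 0.01725.
At $460.00/mo: n = ⌈−ln(1 − rB₀/P)/ln(1+r)⌉ = 30 payments (last $62.75); total interest = total paid − $10,465.00 = $2,937.75.
At $610.00/mo: 21 payments (last $316.19); total interest $2,051.19.
Payments saved = 30 − 21 = 9.

9 fewer payments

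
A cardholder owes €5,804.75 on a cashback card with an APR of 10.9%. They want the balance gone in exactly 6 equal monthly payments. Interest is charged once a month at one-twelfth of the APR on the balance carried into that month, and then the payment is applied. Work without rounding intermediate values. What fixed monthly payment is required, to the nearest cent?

Monthly rate r = 10.9%/12 = 0.908333% = 0.00908333.
Level-payment amortization: P = B₀·r / (1 − (1+r)^(−n)) = 5804.75·0.00908333 / (1 − 1.00908^(−6)).
Denominator 1 − (1+r)^(−6) = 0.0528084803.
P = 52.7265 / 0.0528084803 ≈ 998.45.

€998.45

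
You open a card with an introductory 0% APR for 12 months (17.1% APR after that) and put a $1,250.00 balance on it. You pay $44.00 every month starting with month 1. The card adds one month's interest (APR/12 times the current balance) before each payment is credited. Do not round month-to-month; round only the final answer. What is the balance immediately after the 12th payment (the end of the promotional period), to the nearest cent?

Promo months 1–12 at r₀ = 0%/12 = 0; months 13+ at r₁ = 17.1%/12 = 0.01425.
After month 12 (no interest yet): B = $1,250.00 − 12·$44.00 = $722.00.

$722.00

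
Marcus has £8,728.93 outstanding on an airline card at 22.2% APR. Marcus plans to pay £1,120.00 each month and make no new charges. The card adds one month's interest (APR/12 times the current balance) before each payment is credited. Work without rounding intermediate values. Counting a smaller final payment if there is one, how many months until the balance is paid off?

Monthly rate r = 22.2%/12 = 1.85% = 0.0185.
Recurrence: B ← B·(1+r) − £1,120.00.
Month 1: interest £161.49; balance after payment £7,770.42.
Month 2: interest £143.75; balance after payment £6,794.17.
Closed form: n = −ln(1 − rB₀/P)/ln(1+r) = −ln(0.85582)/ln(1.0185) ≈ 8.494, so the balance reaches zero during payment 9.

9 months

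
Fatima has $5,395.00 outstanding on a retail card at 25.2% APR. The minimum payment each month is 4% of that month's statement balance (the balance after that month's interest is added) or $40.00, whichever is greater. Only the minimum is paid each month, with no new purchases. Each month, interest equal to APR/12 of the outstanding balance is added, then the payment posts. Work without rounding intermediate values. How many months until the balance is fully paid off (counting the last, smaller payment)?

120 months

Monthly rate r = 25.2%/12 = 2.1% = 0.021.
While 4% of the post-interest balance exceeds $40.00, each month B ← (B·(1+r))·(1 − 0.04), i.e. B shrinks by the factor (1+r)·0.96 = 0.98016.
This holds for months 1–86. Entering month 87 the balance is $962.79; 4% of the post-interest balance is now below $40.00, so the flat $40.00 minimum applies from here.
From month 87 a fixed $40.00 at rate r clears $962.79 in 34 more payments. Total: 86 + 34 = 120 months.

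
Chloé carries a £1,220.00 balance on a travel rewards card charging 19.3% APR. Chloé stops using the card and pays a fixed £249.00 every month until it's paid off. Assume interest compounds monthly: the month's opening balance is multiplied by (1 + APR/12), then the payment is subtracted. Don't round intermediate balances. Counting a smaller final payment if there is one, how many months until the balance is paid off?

6 payments

Monthly rate r = 19.3%/12 = 1.60833% = 0.0160833.
Recurrence: B ← B·(1+r) − £249.00.
Month 1: interest £19.62; balance after payment £990.62.
Month 2: interest £15.93; balance after payment £757.55.
Month 3: interest £12.18; balance after payment £520.74.
Month 4: interest £8.38; balance after payment £280.11.
Month 5: interest £4.51; balance after payment £35.62.
Month 6: interest £0.57; balance after payment £0.00.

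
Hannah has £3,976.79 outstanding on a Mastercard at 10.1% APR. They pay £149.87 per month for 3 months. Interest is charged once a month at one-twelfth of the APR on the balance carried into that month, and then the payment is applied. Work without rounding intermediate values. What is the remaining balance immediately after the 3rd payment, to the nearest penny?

£3,624.65

Monthly rate r = 10.1%/12 = 0.841667% = 0.00841667.
Each month: B ← B·(1+r) − £149.87.
Month 1: interest £33.47; balance after payment £3,860.39.
Month 2: interest £32.49; balance after payment £3,743.01.
Month 3: interest £31.50; balance after payment £3,624.65.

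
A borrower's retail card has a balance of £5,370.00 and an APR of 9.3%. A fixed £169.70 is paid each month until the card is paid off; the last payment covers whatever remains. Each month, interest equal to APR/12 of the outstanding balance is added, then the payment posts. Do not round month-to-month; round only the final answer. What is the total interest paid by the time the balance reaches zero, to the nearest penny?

Monthly rate r = 9.3%/12 = 0.775% = 0.00775.
Payoff takes n = ⌈−ln(1 − rB₀/P)/ln(1+r)⌉ = ⌈36.445⌉ = 37 payments; the last is £75.63.
Total paid = 36·£169.70 + £75.63 = £6,184.83.
Total interest = total paid − principal = £6,184.83 − £5,370.00 = £814.83.

£814.83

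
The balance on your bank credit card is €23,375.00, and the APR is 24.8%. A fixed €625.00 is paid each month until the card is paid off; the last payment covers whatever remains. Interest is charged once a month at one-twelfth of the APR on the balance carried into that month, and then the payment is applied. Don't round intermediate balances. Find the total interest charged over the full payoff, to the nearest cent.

Monthly rate r = 24.8%/12 = 2.06667% = 0.0206667.
Payoff takes n = ⌈−ln(1 − rB₀/P)/ln(1+r)⌉ = ⌈72.473⌉ = 73 payments; the last is €297.32.
Total paid = 72·€625.00 + €297.32 = €45,297.32.
Total interest = total paid − principal = €45,297.32 − €23,375.00 = €21,922.32.

€21,922.32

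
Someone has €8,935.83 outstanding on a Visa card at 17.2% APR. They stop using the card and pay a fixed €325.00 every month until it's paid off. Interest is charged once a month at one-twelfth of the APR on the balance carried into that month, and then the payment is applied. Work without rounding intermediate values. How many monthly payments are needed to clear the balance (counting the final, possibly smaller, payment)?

Monthly rate r = 17.2%/12 = 1.43333% = 0.0143333.
Recurrence: B ← B·(1+r) − €325.00.
Month 1: interest €128.08; balance after payment €8,738.91.
Month 2: interest €125.26; balance after payment €8,539.17.
Closed form: n = −ln(1 − rB₀/P)/ln(1+r) = −ln(0.60591)/ln(1.01433) ≈ 35.205, so the balance reaches zero during payment 36.

36 months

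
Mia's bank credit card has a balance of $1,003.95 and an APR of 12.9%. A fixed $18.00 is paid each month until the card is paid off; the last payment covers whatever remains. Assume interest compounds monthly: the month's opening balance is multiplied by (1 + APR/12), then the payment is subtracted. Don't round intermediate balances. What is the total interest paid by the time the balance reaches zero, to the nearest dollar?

$537

Monthly rate r = 12.9%/12 = 1.075% = 0.01075.
Payoff takes n = ⌈−ln(1 − rB₀/P)/ln(1+r)⌉ = ⌈85.596⌉ = 86 payments; the last is $10.75.
Total paid = 85·$18.00 + $10.75 = $1,540.75.
Total interest = total paid − principal = $1,540.75 − $1,003.95 = $536.80.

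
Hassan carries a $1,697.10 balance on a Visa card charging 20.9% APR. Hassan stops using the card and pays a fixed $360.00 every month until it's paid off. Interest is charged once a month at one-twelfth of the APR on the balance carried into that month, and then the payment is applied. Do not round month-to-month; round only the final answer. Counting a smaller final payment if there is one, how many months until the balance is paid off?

Monthly rate r = 20.9%/12 = 1.74167% = 0.0174167.
Recurrence: B ← B·(1+r) − $360.00.
Month 1: interest $29.56; balance after payment $1,366.66.
Month 2: interest $23.80; balance after payment $1,030.46.
Month 3: interest $17.95; balance after payment $688.41.
Month 4: interest $11.99; balance after payment $340.40.
Month 5: interest $5.93; balance after payment $0.00.

5 payments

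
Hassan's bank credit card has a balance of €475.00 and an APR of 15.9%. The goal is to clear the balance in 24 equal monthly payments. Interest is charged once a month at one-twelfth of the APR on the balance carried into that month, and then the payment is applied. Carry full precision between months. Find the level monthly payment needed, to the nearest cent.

Monthly rate r = 15.9%/12 = 1.325% = 0.01325.
Level-payment amortization: P = B₀·r / (1 − (1+r)^(−n)) = 475.00·0.01325 / (1 − 1.01325^(−24)).
Denominator 1 − (1+r)^(−24) = 0.270876154.
P = 6.29375 / 0.270876154 ≈ 23.23.

€23.23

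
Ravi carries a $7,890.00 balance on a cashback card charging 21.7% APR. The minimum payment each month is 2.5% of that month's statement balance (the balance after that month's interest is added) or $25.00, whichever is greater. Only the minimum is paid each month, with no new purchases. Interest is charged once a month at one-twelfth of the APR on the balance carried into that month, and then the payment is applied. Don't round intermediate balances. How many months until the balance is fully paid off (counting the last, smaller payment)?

Monthly rate r = 21.7%/12 = 1.80833% = 0.0180833.
While 2.5% of the post-interest balance exceeds $25.00, each month B ← (B·(1+r))·(1 − 0.025), i.e. B shrinks by the factor (1+r)·0.975 = 0.99263.
This holds for months 1–282. Entering month 283 the balance is $980.12; 2.5% of the post-interest balance is now below $25.00, so the flat $25.00 minimum applies from here.
From month 283 a fixed $25.00 at rate r clears $980.12 in 69 more payments. Total: 282 + 69 = 351 months.

351 months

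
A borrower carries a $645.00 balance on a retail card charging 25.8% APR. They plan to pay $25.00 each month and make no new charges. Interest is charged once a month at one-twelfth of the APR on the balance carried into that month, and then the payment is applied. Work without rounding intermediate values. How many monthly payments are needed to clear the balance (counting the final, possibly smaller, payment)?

39 months

Monthly rate r = 25.8%/12 = 2.15% = 0.0215.
Recurrence: B ← B·(1+r) − $25.00.
Month 1: interest $13.87; balance after payment $633.87.
Month 2: interest $13.63; balance after payment $622.50.
Closed form: n = −ln(1 − rB₀/P)/ln(1+r) = −ln(0.4453)/ln(1.0215) ≈ 38.031, so the balance reaches zero during payment 39.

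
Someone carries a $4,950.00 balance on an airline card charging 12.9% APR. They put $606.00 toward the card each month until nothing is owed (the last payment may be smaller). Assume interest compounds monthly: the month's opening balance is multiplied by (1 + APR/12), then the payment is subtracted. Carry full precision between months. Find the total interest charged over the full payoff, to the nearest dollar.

$260

Monthly rate r = 12.9%/12 = 1.075% = 0.01075.
Payoff takes n = ⌈−ln(1 − rB₀/P)/ln(1+r)⌉ = ⌈8.595⌉ = 9 payments; the last is $361.53.
Total paid = 8·$606.00 + $361.53 = $5,209.53.
Total interest = total paid − principal = $5,209.53 − $4,950.00 = $259.53.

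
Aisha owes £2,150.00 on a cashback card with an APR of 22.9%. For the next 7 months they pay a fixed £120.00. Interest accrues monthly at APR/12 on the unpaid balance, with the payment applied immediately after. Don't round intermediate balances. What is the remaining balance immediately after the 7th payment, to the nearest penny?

£1,564.53

Monthly rate r = 22.9%/12 = 1.90833% = 0.0190833.
Each month: B ← B·(1+r) − £120.00.
Month 1: interest £41.03; balance after payment £2,071.03.
Month 2: interest £39.52; balance after payment £1,990.55.
Month 3: interest £37.99; balance after payment £1,908.54.
Month 4: interest £36.42; balance after payment £1,824.96.
Month 5: interest £34.83; balance after payment £1,739.79.
Month 6: interest £33.20; balance after payment £1,652.99.
Month 7: interest £31.54; balance after payment £1,564.53.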